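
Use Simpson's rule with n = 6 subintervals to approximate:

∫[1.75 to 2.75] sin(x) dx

f(x) = sin(x)
a = 1.75, b = 2.75, n = 6
h = (b - a)/n = 0.166667

Simpson's rule: (h/3)[f(x₀) + 4f(x₁) + 2f(x₂) + ... + f(xₙ)]

x_0 = 1.7500, f(x_0) = 0.983986, coefficient = 1
x_1 = 1.9167, f(x_1) = 0.940781, coefficient = 4
x_2 = 2.0833, f(x_2) = 0.871503, coefficient = 2
x_3 = 2.2500, f(x_3) = 0.778073, coefficient = 4
x_4 = 2.4167, f(x_4) = 0.663080, coefficient = 2
x_5 = 2.5833, f(x_5) = 0.529711, coefficient = 4
x_6 = 2.7500, f(x_6) = 0.381661, coefficient = 1

I ≈ (0.166667/3) × 13.429072 = 0.746060
Exact value: 0.746056
Error: 0.000003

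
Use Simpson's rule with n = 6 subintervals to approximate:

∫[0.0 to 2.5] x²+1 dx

f(x) = x²+1
a = 0.0, b = 2.5, n = 6
h = (b - a)/n = 0.416667

Simpson's rule: (h/3)[f(x₀) + 4f(x₁) + 2f(x₂) + ... + f(xₙ)]

x_0 = 0.0000, f(x_0) = 1.000000, coefficient = 1
x_1 = 0.4167, f(x_1) = 1.173611, coefficient = 4
x_2 = 0.8333, f(x_2) = 1.694444, coefficient = 2
x_3 = 1.2500, f(x_3) = 2.562500, coefficient = 4
x_4 = 1.6667, f(x_4) = 3.777778, coefficient = 2
x_5 = 2.0833, f(x_5) = 5.340278, coefficient = 4
x_6 = 2.5000, f(x_6) = 7.250000, coefficient = 1

I ≈ (0.416667/3) × 55.500000 = 7.708333
Exact value: 7.708333
Error: 0.000000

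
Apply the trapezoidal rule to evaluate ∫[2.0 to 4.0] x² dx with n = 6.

f(x) = x²
a = 2.0, b = 4.0, n = 6
h = (b - a)/n = 0.333333

Trapezoidal rule: (h/2)[f(x₀) + 2f(x₁) + 2f(x₂) + ... + f(xₙ)]

x_0 = 2.0000, f(x_0) = 4.000000, coefficient = 1
x_1 = 2.3333, f(x_1) = 5.444444, coefficient = 2
x_2 = 2.6667, f(x_2) = 7.111111, coefficient = 2
x_3 = 3.0000, f(x_3) = 9.000000, coefficient = 2
x_4 = 3.3333, f(x_4) = 11.111111, coefficient = 2
x_5 = 3.6667, f(x_5) = 13.444444, coefficient = 2
x_6 = 4.0000, f(x_6) = 16.000000, coefficient = 1

I ≈ (0.333333/2) × 112.222222 = 18.703704
Exact value: 18.666667
Error: 0.037037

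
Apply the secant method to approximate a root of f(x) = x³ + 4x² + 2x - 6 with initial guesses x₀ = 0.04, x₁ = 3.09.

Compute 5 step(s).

f(x) = x³ + 4x² + 2x - 6
x₀ = 0.04, x₁ = 3.09

Secant formula: x_{n+1} = x_n - f(x_n)(x_n - x_{n-1})/(f(x_n) - f(x_{n-1}))

Iteration 1:
  f(0.040000) = -5.913536
  f(3.090000) = 67.876029
  x_2 = 3.090000 - 67.876029×(3.090000 - 0.040000)/(67.876029 - (-5.913536))
       = 0.284429
Iteration 2:
  f(3.090000) = 67.876029
  f(0.284429) = -5.084534
  x_3 = 0.284429 - (-5.084534)×(0.284429 - 3.090000)/(-5.084534 - 67.876029)
       = 0.479946
Iteration 3:
  f(0.284429) = -5.084534
  f(0.479946) = -4.008164
  x_4 = 0.479946 - (-4.008164)×(0.479946 - 0.284429)/(-4.008164 - (-5.084534))
       = 1.208007
Iteration 4:
  f(0.479946) = -4.008164
  f(1.208007) = 4.015959
  x_5 = 1.208007 - 4.015959×(1.208007 - 0.479946)/(4.015959 - (-4.008164))
       = 0.843623
Iteration 5:
  f(1.208007) = 4.015959
  f(0.843623) = -0.865553
  x_6 = 0.843623 - (-0.865553)×(0.843623 - 1.208007)/(-0.865553 - 4.015959)
       = 0.908233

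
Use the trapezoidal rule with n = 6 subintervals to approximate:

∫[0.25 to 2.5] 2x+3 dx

f(x) = 2x+3
a = 0.25, b = 2.5, n = 6
h = (b - a)/n = 0.375000

Trapezoidal rule: (h/2)[f(x₀) + 2f(x₁) + 2f(x₂) + ... + f(xₙ)]

x_0 = 0.2500, f(x_0) = 3.500000, coefficient = 1
x_1 = 0.6250, f(x_1) = 4.250000, coefficient = 2
x_2 = 1.0000, f(x_2) = 5.000000, coefficient = 2
x_3 = 1.3750, f(x_3) = 5.750000, coefficient = 2
x_4 = 1.7500, f(x_4) = 6.500000, coefficient = 2
x_5 = 2.1250, f(x_5) = 7.250000, coefficient = 2
x_6 = 2.5000, f(x_6) = 8.000000, coefficient = 1

I ≈ (0.375000/2) × 69.000000 = 12.937500
Exact value: 12.937500
Error: 0.000000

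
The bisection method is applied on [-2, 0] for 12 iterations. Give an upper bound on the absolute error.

Bisection error bound: |error| ≤ (b-a)/2^n
|error| ≤ (0 - (-2))/2^12 = 2/2^12
|error| ≤ 0.0004882812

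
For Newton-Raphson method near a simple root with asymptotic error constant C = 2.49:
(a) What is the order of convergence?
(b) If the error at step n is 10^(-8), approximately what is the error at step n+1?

(a) Newton-Raphson has quadratic (order 2) convergence near simple roots.
    This means |e_{n+1}| ≈ C|e_n|².

(b) With |e_n| = 10^(-8) and C = 2.49:
    |e_{n+1}| ≈ 2.49 × (10^(-8))² = 2.49 × 10^(-16)

(a) 2 (quadratic); (b) |e_{n+1}| ≈ 2.490e-16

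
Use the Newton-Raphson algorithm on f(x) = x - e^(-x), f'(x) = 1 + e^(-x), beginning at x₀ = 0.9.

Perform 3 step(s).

f(x) = x - e^(-x)
f'(x) = 1 + e^(-x)
x₀ = 0.9

Newton-Raphson formula: x_{n+1} = x_n - f(x_n)/f'(x_n)

Iteration 1:
  f(0.900000) = 0.493430
  f'(0.900000) = 1.406570
  x_1 = 0.900000 - 0.493430/1.406570 = 0.549196
Iteration 2:
  f(0.549196) = -0.028218
  f'(0.549196) = 1.577414
  x_2 = 0.549196 - (-0.028218)/1.577414 = 0.567085
Iteration 3:
  f(0.567085) = -0.000092
  f'(0.567085) = 1.567177
  x_3 = 0.567085 - (-0.000092)/1.567177 = 0.567143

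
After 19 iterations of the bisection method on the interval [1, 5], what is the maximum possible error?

Bisection error bound: |error| ≤ (b-a)/2^n
|error| ≤ (5 - 1)/2^19 = 4/2^19
|error| ≤ 0.0000076294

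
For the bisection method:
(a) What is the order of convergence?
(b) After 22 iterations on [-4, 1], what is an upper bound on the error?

(a) Bisection has linear (order 1) convergence; the error is halved each step.

(b) Error bound = (b-a)/2^n = (1 - (-4))/2^{22}
    = 5/2^{22}

(a) 1 (linear); (b) error ≤ 1.19e-06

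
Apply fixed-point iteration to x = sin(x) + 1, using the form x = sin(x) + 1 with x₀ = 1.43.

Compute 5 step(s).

Equation: x = sin(x) + 1
Fixed-point form: x = sin(x) + 1
x₀ = 1.43

x_1 = g(1.430000) = 1.990105
x_2 = g(1.990105) = 1.913371
x_3 = g(1.913371) = 1.941893
x_4 = g(1.941893) = 1.931930
x_5 = g(1.931930) = 1.935497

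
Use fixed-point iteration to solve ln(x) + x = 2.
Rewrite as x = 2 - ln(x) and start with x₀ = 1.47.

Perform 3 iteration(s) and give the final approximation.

Equation: ln(x) + x = 2
Fixed-point form: x = 2 - ln(x)
x₀ = 1.47

x_1 = g(1.470000) = 1.614738
x_2 = g(1.614738) = 1.520828
x_3 = g(1.520828) = 1.580745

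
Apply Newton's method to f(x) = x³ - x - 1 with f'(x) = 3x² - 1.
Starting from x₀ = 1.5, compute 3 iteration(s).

f(x) = x³ - x - 1
f'(x) = 3x² - 1
x₀ = 1.5

Newton-Raphson formula: x_{n+1} = x_n - f(x_n)/f'(x_n)

Iteration 1:
  f(1.500000) = 0.875000
  f'(1.500000) = 5.750000
  x_1 = 1.500000 - 0.875000/5.750000 = 1.347826
Iteration 2:
  f(1.347826) = 0.100682
  f'(1.347826) = 4.449905
  x_2 = 1.347826 - 0.100682/4.449905 = 1.325200
Iteration 3:
  f(1.325200) = 0.002058
  f'(1.325200) = 4.268468
  x_3 = 1.325200 - 0.002058/4.268468 = 1.324718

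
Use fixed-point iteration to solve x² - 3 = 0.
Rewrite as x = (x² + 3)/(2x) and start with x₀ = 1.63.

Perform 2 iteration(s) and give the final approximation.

Equation: x² - 3 = 0
Fixed-point form: x = (x² + 3)/(2x)
x₀ = 1.63

x_1 = g(1.630000) = 1.735245
x_2 = g(1.735245) = 1.732054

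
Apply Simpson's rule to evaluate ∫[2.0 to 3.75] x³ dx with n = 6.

f(x) = x³
a = 2.0, b = 3.75, n = 6
h = (b - a)/n = 0.291667

Simpson's rule: (h/3)[f(x₀) + 4f(x₁) + 2f(x₂) + ... + f(xₙ)]

x_0 = 2.0000, f(x_0) = 8.000000, coefficient = 1
x_1 = 2.2917, f(x_1) = 12.035229, coefficient = 4
x_2 = 2.5833, f(x_2) = 17.240162, coefficient = 2
x_3 = 2.8750, f(x_3) = 23.763672, coefficient = 4
x_4 = 3.1667, f(x_4) = 31.754630, coefficient = 2
x_5 = 3.4583, f(x_5) = 41.361907, coefficient = 4
x_6 = 3.7500, f(x_6) = 52.734375, coefficient = 1

I ≈ (0.291667/3) × 467.367188 = 45.438477
Exact value: 45.438477
Error: 0.000000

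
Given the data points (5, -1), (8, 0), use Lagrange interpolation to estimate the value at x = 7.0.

Lagrange interpolation formula:
P(x) = Σ yᵢ × Lᵢ(x)
where Lᵢ(x) = Π_{j≠i} (x - xⱼ)/(xᵢ - xⱼ)

L_0(7.0) = (7.0 - 8)/(5 - 8) = 0.333333
L_1(7.0) = (7.0 - 5)/(8 - 5) = 0.666667

P(7.0) = (-1)×L_0(7.0) + 0×L_1(7.0)
P(7.0) = -0.333333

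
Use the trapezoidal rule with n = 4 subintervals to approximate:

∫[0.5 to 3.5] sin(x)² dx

f(x) = sin(x)²
a = 0.5, b = 3.5, n = 4
h = (b - a)/n = 0.750000

Trapezoidal rule: (h/2)[f(x₀) + 2f(x₁) + 2f(x₂) + ... + f(xₙ)]

x_0 = 0.5000, f(x_0) = 0.229849, coefficient = 1
x_1 = 1.2500, f(x_1) = 0.900572, coefficient = 2
x_2 = 2.0000, f(x_2) = 0.826822, coefficient = 2
x_3 = 2.7500, f(x_3) = 0.145665, coefficient = 2
x_4 = 3.5000, f(x_4) = 0.123049, coefficient = 1

I ≈ (0.750000/2) × 4.099015 = 1.537131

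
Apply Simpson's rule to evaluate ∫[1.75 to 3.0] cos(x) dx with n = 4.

f(x) = cos(x)
a = 1.75, b = 3.0, n = 4
h = (b - a)/n = 0.312500

Simpson's rule: (h/3)[f(x₀) + 4f(x₁) + 2f(x₂) + ... + f(xₙ)]

x_0 = 1.7500, f(x_0) = -0.178246, coefficient = 1
x_1 = 2.0625, f(x_1) = -0.472128, coefficient = 4
x_2 = 2.3750, f(x_2) = -0.720278, coefficient = 2
x_3 = 2.6875, f(x_3) = -0.898659, coefficient = 4
x_4 = 3.0000, f(x_4) = -0.989992, coefficient = 1

I ≈ (0.312500/3) × -8.091947 = -0.842911
Exact value: -0.842866
Error: 0.000045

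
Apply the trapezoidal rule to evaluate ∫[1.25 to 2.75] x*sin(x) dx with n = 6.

f(x) = x*sin(x)
a = 1.25, b = 2.75, n = 6
h = (b - a)/n = 0.250000

Trapezoidal rule: (h/2)[f(x₀) + 2f(x₁) + 2f(x₂) + ... + f(xₙ)]

x_0 = 1.2500, f(x_0) = 1.186231, coefficient = 1
x_1 = 1.5000, f(x_1) = 1.496242, coefficient = 2
x_2 = 1.7500, f(x_2) = 1.721975, coefficient = 2
x_3 = 2.0000, f(x_3) = 1.818595, coefficient = 2
x_4 = 2.2500, f(x_4) = 1.750665, coefficient = 2
x_5 = 2.5000, f(x_5) = 1.496180, coefficient = 2
x_6 = 2.7500, f(x_6) = 1.049568, coefficient = 1

I ≈ (0.250000/2) × 18.803114 = 2.350389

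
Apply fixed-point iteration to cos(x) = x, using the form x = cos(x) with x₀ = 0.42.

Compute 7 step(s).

Equation: cos(x) = x
Fixed-point form: x = cos(x)
x₀ = 0.42

x_1 = g(0.420000) = 0.913089
x_2 = g(0.913089) = 0.611304
x_3 = g(0.611304) = 0.818900
x_4 = g(0.818900) = 0.683025
x_5 = g(0.683025) = 0.775667
x_6 = g(0.775667) = 0.713954
x_7 = g(0.713954) = 0.755779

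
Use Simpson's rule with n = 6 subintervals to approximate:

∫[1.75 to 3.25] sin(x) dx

f(x) = sin(x)
a = 1.75, b = 3.25, n = 6
h = (b - a)/n = 0.250000

Simpson's rule: (h/3)[f(x₀) + 4f(x₁) + 2f(x₂) + ... + f(xₙ)]

x_0 = 1.7500, f(x_0) = 0.983986, coefficient = 1
x_1 = 2.0000, f(x_1) = 0.909297, coefficient = 4
x_2 = 2.2500, f(x_2) = 0.778073, coefficient = 2
x_3 = 2.5000, f(x_3) = 0.598472, coefficient = 4
x_4 = 2.7500, f(x_4) = 0.381661, coefficient = 2
x_5 = 3.0000, f(x_5) = 0.141120, coefficient = 4
x_6 = 3.2500, f(x_6) = -0.108195, coefficient = 1

I ≈ (0.250000/3) × 9.790818 = 0.815901
Exact value: 0.815884
Error: 0.000018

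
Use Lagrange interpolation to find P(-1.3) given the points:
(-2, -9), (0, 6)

Lagrange interpolation formula:
P(x) = Σ yᵢ × Lᵢ(x)
where Lᵢ(x) = Π_{j≠i} (x - xⱼ)/(xᵢ - xⱼ)

L_0(-1.3) = (-1.3 - 0)/(-2 - 0) = 0.650000
L_1(-1.3) = (-1.3 - (-2))/(0 - (-2)) = 0.350000

P(-1.3) = (-9)×L_0(-1.3) + 6×L_1(-1.3)
P(-1.3) = -3.750000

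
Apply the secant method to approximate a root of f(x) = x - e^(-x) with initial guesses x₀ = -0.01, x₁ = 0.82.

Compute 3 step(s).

f(x) = x - e^(-x)
x₀ = -0.01, x₁ = 0.82

Secant formula: x_{n+1} = x_n - f(x_n)(x_n - x_{n-1})/(f(x_n) - f(x_{n-1}))

Iteration 1:
  f(-0.010000) = -1.020050
  f(0.820000) = 0.379568
  x_2 = 0.820000 - 0.379568×(0.820000 - (-0.010000))/(0.379568 - (-1.020050))
       = 0.594909
Iteration 2:
  f(0.820000) = 0.379568
  f(0.594909) = 0.043296
  x_3 = 0.594909 - 0.043296×(0.594909 - 0.820000)/(0.043296 - 0.379568)
       = 0.565928
Iteration 3:
  f(0.594909) = 0.043296
  f(0.565928) = -0.001905
  x_4 = 0.565928 - (-0.001905)×(0.565928 - 0.594909)/(-0.001905 - 0.043296)
       = 0.567149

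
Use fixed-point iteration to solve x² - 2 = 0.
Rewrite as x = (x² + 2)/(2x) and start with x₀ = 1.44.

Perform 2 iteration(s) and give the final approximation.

Equation: x² - 2 = 0
Fixed-point form: x = (x² + 2)/(2x)
x₀ = 1.44

x_1 = g(1.440000) = 1.414444
x_2 = g(1.414444) = 1.414214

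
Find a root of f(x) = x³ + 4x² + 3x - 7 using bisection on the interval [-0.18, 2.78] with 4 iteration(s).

f(x) = x³ + 4x² + 3x - 7
Initial interval: [-0.18, 2.78]

Iteration 1:
  c_1 = (-0.180000 + 2.780000)/2 = 1.300000
  f(c_1) = f(1.300000) = 5.857000
  f(a) × f(c) < 0, new interval: [-0.180000, 1.300000]
Iteration 2:
  c_2 = (-0.180000 + 1.300000)/2 = 0.560000
  f(c_2) = f(0.560000) = -3.889984
  f(a) × f(c) ≥ 0, new interval: [0.560000, 1.300000]
Iteration 3:
  c_3 = (0.560000 + 1.300000)/2 = 0.930000
  f(c_3) = f(0.930000) = 0.053957
  f(a) × f(c) < 0, new interval: [0.560000, 0.930000]
Iteration 4:
  c_4 = (0.560000 + 0.930000)/2 = 0.745000
  f(c_4) = f(0.745000) = -2.131406
  f(a) × f(c) ≥ 0, new interval: [0.745000, 0.930000]

After 4 iteration(s), the approximation is c_4 = 0.745000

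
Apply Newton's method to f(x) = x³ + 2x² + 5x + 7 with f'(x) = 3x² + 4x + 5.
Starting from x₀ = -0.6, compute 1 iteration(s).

f(x) = x³ + 2x² + 5x + 7
f'(x) = 3x² + 4x + 5
x₀ = -0.6

Newton-Raphson formula: x_{n+1} = x_n - f(x_n)/f'(x_n)

Iteration 1:
  f(-0.600000) = 4.504000
  f'(-0.600000) = 3.680000
  x_1 = -0.600000 - 4.504000/3.680000 = -1.823913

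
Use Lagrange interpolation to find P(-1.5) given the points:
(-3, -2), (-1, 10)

Lagrange interpolation formula:
P(x) = Σ yᵢ × Lᵢ(x)
where Lᵢ(x) = Π_{j≠i} (x - xⱼ)/(xᵢ - xⱼ)

L_0(-1.5) = (-1.5 - (-1))/(-3 - (-1)) = 0.250000
L_1(-1.5) = (-1.5 - (-3))/(-1 - (-3)) = 0.750000

P(-1.5) = (-2)×L_0(-1.5) + 10×L_1(-1.5)
P(-1.5) = 7.000000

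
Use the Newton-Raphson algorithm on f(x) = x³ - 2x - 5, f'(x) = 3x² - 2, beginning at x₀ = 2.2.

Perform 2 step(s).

f(x) = x³ - 2x - 5
f'(x) = 3x² - 2
x₀ = 2.2

Newton-Raphson formula: x_{n+1} = x_n - f(x_n)/f'(x_n)

Iteration 1:
  f(2.200000) = 1.248000
  f'(2.200000) = 12.520000
  x_1 = 2.200000 - 1.248000/12.520000 = 2.100319
Iteration 2:
  f(2.100319) = 0.064589
  f'(2.100319) = 11.234026
  x_2 = 2.100319 - 0.064589/11.234026 = 2.094570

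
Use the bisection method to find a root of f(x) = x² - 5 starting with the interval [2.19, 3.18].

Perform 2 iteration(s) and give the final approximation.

f(x) = x² - 5
Initial interval: [2.19, 3.18]

Iteration 1:
  c_1 = (2.190000 + 3.180000)/2 = 2.685000
  f(c_1) = f(2.685000) = 2.209225
  f(a) × f(c) < 0, new interval: [2.190000, 2.685000]
Iteration 2:
  c_2 = (2.190000 + 2.685000)/2 = 2.437500
  f(c_2) = f(2.437500) = 0.941406
  f(a) × f(c) < 0, new interval: [2.190000, 2.437500]

After 2 iteration(s), the approximation is c_2 = 2.437500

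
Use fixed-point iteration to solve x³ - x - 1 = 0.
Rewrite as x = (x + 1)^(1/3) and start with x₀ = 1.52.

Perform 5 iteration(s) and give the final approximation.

Equation: x³ - x - 1 = 0
Fixed-point form: x = (x + 1)^(1/3)
x₀ = 1.52

x_1 = g(1.520000) = 1.360818
x_2 = g(1.360818) = 1.331540
x_3 = g(1.331540) = 1.326013
x_4 = g(1.326013) = 1.324964
x_5 = g(1.324964) = 1.324765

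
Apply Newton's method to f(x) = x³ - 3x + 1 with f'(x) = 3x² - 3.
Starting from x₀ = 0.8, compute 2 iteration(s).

f(x) = x³ - 3x + 1
f'(x) = 3x² - 3
x₀ = 0.8

Newton-Raphson formula: x_{n+1} = x_n - f(x_n)/f'(x_n)

Iteration 1:
  f(0.800000) = -0.888000
  f'(0.800000) = -1.080000
  x_1 = 0.800000 - (-0.888000)/(-1.080000) = -0.022222
Iteration 2:
  f(-0.022222) = 1.066656
  f'(-0.022222) = -2.998519
  x_2 = -0.022222 - 1.066656/(-2.998519) = 0.333505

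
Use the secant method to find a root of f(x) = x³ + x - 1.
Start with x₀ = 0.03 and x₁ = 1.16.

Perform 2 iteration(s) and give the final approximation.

f(x) = x³ + x - 1
x₀ = 0.03, x₁ = 1.16

Secant formula: x_{n+1} = x_n - f(x_n)(x_n - x_{n-1})/(f(x_n) - f(x_{n-1}))

Iteration 1:
  f(0.030000) = -0.969973
  f(1.160000) = 1.720896
  x_2 = 1.160000 - 1.720896×(1.160000 - 0.030000)/(1.720896 - (-0.969973))
       = 0.437329
Iteration 2:
  f(1.160000) = 1.720896
  f(0.437329) = -0.479029
  x_3 = 0.437329 - (-0.479029)×(0.437329 - 1.160000)/(-0.479029 - 1.720896)
       = 0.594689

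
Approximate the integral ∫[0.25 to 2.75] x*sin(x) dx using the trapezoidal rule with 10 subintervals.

f(x) = x*sin(x)
a = 0.25, b = 2.75, n = 10
h = (b - a)/n = 0.250000

Trapezoidal rule: (h/2)[f(x₀) + 2f(x₁) + 2f(x₂) + ... + f(xₙ)]

x_0 = 0.2500, f(x_0) = 0.061851, coefficient = 1
x_1 = 0.5000, f(x_1) = 0.239713, coefficient = 2
x_2 = 0.7500, f(x_2) = 0.511229, coefficient = 2
x_3 = 1.0000, f(x_3) = 0.841471, coefficient = 2
x_4 = 1.2500, f(x_4) = 1.186231, coefficient = 2
x_5 = 1.5000, f(x_5) = 1.496242, coefficient = 2
x_6 = 1.7500, f(x_6) = 1.721975, coefficient = 2
x_7 = 2.0000, f(x_7) = 1.818595, coefficient = 2
x_8 = 2.2500, f(x_8) = 1.750665, coefficient = 2
x_9 = 2.5000, f(x_9) = 1.496180, coefficient = 2
x_10 = 2.7500, f(x_10) = 1.049568, coefficient = 1

I ≈ (0.250000/2) × 23.236022 = 2.904503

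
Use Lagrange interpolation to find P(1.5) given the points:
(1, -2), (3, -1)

Lagrange interpolation formula:
P(x) = Σ yᵢ × Lᵢ(x)
where Lᵢ(x) = Π_{j≠i} (x - xⱼ)/(xᵢ - xⱼ)

L_0(1.5) = (1.5 - 3)/(1 - 3) = 0.750000
L_1(1.5) = (1.5 - 1)/(3 - 1) = 0.250000

P(1.5) = (-2)×L_0(1.5) + (-1)×L_1(1.5)
P(1.5) = -1.750000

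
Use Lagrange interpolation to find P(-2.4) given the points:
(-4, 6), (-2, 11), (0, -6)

Lagrange interpolation formula:
P(x) = Σ yᵢ × Lᵢ(x)
where Lᵢ(x) = Π_{j≠i} (x - xⱼ)/(xᵢ - xⱼ)

L_0(-2.4) = (-2.4 - (-2))/(-4 - (-2)) × (-2.4 - 0)/(-4 - 0) = 0.120000
L_1(-2.4) = (-2.4 - (-4))/(-2 - (-4)) × (-2.4 - 0)/(-2 - 0) = 0.960000
L_2(-2.4) = (-2.4 - (-4))/(0 - (-4)) × (-2.4 - (-2))/(0 - (-2)) = -0.080000

P(-2.4) = 6×L_0(-2.4) + 11×L_1(-2.4) + (-6)×L_2(-2.4)
P(-2.4) = 11.760000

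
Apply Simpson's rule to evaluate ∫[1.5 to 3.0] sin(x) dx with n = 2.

f(x) = sin(x)
a = 1.5, b = 3.0, n = 2
h = (b - a)/n = 0.750000

Simpson's rule: (h/3)[f(x₀) + 4f(x₁) + 2f(x₂) + ... + f(xₙ)]

x_0 = 1.5000, f(x_0) = 0.997495, coefficient = 1
x_1 = 2.2500, f(x_1) = 0.778073, coefficient = 4
x_2 = 3.0000, f(x_2) = 0.141120, coefficient = 1

I ≈ (0.750000/3) × 4.250908 = 1.062727
Exact value: 1.060730
Error: 0.001997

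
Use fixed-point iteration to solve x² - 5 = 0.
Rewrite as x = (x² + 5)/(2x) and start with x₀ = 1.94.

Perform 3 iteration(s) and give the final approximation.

Equation: x² - 5 = 0
Fixed-point form: x = (x² + 5)/(2x)
x₀ = 1.94

x_1 = g(1.940000) = 2.258660
x_2 = g(2.258660) = 2.236181
x_3 = g(2.236181) = 2.236068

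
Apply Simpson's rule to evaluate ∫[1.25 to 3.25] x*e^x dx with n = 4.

f(x) = x*e^x
a = 1.25, b = 3.25, n = 4
h = (b - a)/n = 0.500000

Simpson's rule: (h/3)[f(x₀) + 4f(x₁) + 2f(x₂) + ... + f(xₙ)]

x_0 = 1.2500, f(x_0) = 4.362929, coefficient = 1
x_1 = 1.7500, f(x_1) = 10.070555, coefficient = 4
x_2 = 2.2500, f(x_2) = 21.347406, coefficient = 2
x_3 = 2.7500, f(x_3) = 43.017238, coefficient = 4
x_4 = 3.2500, f(x_4) = 83.818605, coefficient = 1

I ≈ (0.500000/3) × 343.227514 = 57.204586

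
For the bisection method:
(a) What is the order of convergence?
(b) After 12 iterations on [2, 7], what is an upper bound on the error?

(a) Bisection has linear (order 1) convergence; the error is halved each step.

(b) Error bound = (b-a)/2^n = (7 - 2)/2^{12}
    = 5/2^{12}

(a) 1 (linear); (b) error ≤ 1.22e-03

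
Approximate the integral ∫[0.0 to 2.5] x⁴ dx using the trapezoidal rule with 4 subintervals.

f(x) = x⁴
a = 0.0, b = 2.5, n = 4
h = (b - a)/n = 0.625000

Trapezoidal rule: (h/2)[f(x₀) + 2f(x₁) + 2f(x₂) + ... + f(xₙ)]

x_0 = 0.0000, f(x_0) = 0.000000, coefficient = 1
x_1 = 0.6250, f(x_1) = 0.152588, coefficient = 2
x_2 = 1.2500, f(x_2) = 2.441406, coefficient = 2
x_3 = 1.8750, f(x_3) = 12.359619, coefficient = 2
x_4 = 2.5000, f(x_4) = 39.062500, coefficient = 1

I ≈ (0.625000/2) × 68.969727 = 21.553040
Exact value: 19.531250
Error: 2.021790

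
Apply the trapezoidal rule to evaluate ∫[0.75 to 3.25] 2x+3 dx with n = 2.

f(x) = 2x+3
a = 0.75, b = 3.25, n = 2
h = (b - a)/n = 1.250000

Trapezoidal rule: (h/2)[f(x₀) + 2f(x₁) + 2f(x₂) + ... + f(xₙ)]

x_0 = 0.7500, f(x_0) = 4.500000, coefficient = 1
x_1 = 2.0000, f(x_1) = 7.000000, coefficient = 2
x_2 = 3.2500, f(x_2) = 9.500000, coefficient = 1

I ≈ (1.250000/2) × 28.000000 = 17.500000
Exact value: 17.500000
Error: 0.000000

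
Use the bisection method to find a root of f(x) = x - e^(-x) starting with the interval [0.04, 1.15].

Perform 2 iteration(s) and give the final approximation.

f(x) = x - e^(-x)
Initial interval: [0.04, 1.15]

Iteration 1:
  c_1 = (0.040000 + 1.150000)/2 = 0.595000
  f(c_1) = f(0.595000) = 0.043437
  f(a) × f(c) < 0, new interval: [0.040000, 0.595000]
Iteration 2:
  c_2 = (0.040000 + 0.595000)/2 = 0.317500
  f(c_2) = f(0.317500) = -0.410467
  f(a) × f(c) ≥ 0, new interval: [0.317500, 0.595000]

After 2 iteration(s), the approximation is c_2 = 0.317500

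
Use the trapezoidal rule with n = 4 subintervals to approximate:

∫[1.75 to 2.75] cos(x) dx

f(x) = cos(x)
a = 1.75, b = 2.75, n = 4
h = (b - a)/n = 0.250000

Trapezoidal rule: (h/2)[f(x₀) + 2f(x₁) + 2f(x₂) + ... + f(xₙ)]

x_0 = 1.7500, f(x_0) = -0.178246, coefficient = 1
x_1 = 2.0000, f(x_1) = -0.416147, coefficient = 2
x_2 = 2.2500, f(x_2) = -0.628174, coefficient = 2
x_3 = 2.5000, f(x_3) = -0.801144, coefficient = 2
x_4 = 2.7500, f(x_4) = -0.924302, coefficient = 1

I ≈ (0.250000/2) × -4.793477 = -0.599185
Exact value: -0.602325
Error: 0.003140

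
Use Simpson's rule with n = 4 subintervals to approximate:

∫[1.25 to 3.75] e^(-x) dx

f(x) = e^(-x)
a = 1.25, b = 3.75, n = 4
h = (b - a)/n = 0.625000

Simpson's rule: (h/3)[f(x₀) + 4f(x₁) + 2f(x₂) + ... + f(xₙ)]

x_0 = 1.2500, f(x_0) = 0.286505, coefficient = 1
x_1 = 1.8750, f(x_1) = 0.153355, coefficient = 4
x_2 = 2.5000, f(x_2) = 0.082085, coefficient = 2
x_3 = 3.1250, f(x_3) = 0.043937, coefficient = 4
x_4 = 3.7500, f(x_4) = 0.023518, coefficient = 1

I ≈ (0.625000/3) × 1.263360 = 0.263200
Exact value: 0.262987
Error: 0.000213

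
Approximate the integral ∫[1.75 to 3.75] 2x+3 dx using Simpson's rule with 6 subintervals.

f(x) = 2x+3
a = 1.75, b = 3.75, n = 6
h = (b - a)/n = 0.333333

Simpson's rule: (h/3)[f(x₀) + 4f(x₁) + 2f(x₂) + ... + f(xₙ)]

x_0 = 1.7500, f(x_0) = 6.500000, coefficient = 1
x_1 = 2.0833, f(x_1) = 7.166667, coefficient = 4
x_2 = 2.4167, f(x_2) = 7.833333, coefficient = 2
x_3 = 2.7500, f(x_3) = 8.500000, coefficient = 4
x_4 = 3.0833, f(x_4) = 9.166667, coefficient = 2
x_5 = 3.4167, f(x_5) = 9.833333, coefficient = 4
x_6 = 3.7500, f(x_6) = 10.500000, coefficient = 1

I ≈ (0.333333/3) × 153.000000 = 17.000000
Exact value: 17.000000
Error: 0.000000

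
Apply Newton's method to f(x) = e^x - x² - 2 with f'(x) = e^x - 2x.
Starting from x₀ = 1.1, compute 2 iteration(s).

f(x) = e^x - x² - 2
f'(x) = e^x - 2x
x₀ = 1.1

Newton-Raphson formula: x_{n+1} = x_n - f(x_n)/f'(x_n)

Iteration 1:
  f(1.100000) = -0.205834
  f'(1.100000) = 0.804166
  x_1 = 1.100000 - (-0.205834)/0.804166 = 1.355960
Iteration 2:
  f(1.355960) = 0.041856
  f'(1.355960) = 1.168564
  x_2 = 1.355960 - 0.041856/1.168564 = 1.320141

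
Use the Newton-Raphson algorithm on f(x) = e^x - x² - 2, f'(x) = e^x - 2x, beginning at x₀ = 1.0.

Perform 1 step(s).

f(x) = e^x - x² - 2
f'(x) = e^x - 2x
x₀ = 1.0

Newton-Raphson formula: x_{n+1} = x_n - f(x_n)/f'(x_n)

Iteration 1:
  f(1.000000) = -0.281718
  f'(1.000000) = 0.718282
  x_1 = 1.000000 - (-0.281718)/0.718282 = 1.392211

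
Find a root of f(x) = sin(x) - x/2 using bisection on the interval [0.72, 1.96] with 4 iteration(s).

f(x) = sin(x) - x/2
Initial interval: [0.72, 1.96]

Iteration 1:
  c_1 = (0.720000 + 1.960000)/2 = 1.340000
  f(c_1) = f(1.340000) = 0.303485
  f(a) × f(c) ≥ 0, new interval: [1.340000, 1.960000]
Iteration 2:
  c_2 = (1.340000 + 1.960000)/2 = 1.650000
  f(c_2) = f(1.650000) = 0.171865
  f(a) × f(c) ≥ 0, new interval: [1.650000, 1.960000]
Iteration 3:
  c_3 = (1.650000 + 1.960000)/2 = 1.805000
  f(c_3) = f(1.805000) = 0.070199
  f(a) × f(c) ≥ 0, new interval: [1.805000, 1.960000]
Iteration 4:
  c_4 = (1.805000 + 1.960000)/2 = 1.882500
  f(c_4) = f(1.882500) = 0.010562
  f(a) × f(c) ≥ 0, new interval: [1.882500, 1.960000]

After 4 iteration(s), the approximation is c_4 = 1.882500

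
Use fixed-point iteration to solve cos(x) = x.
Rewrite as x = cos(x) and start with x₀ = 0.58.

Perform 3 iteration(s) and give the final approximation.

Equation: cos(x) = x
Fixed-point form: x = cos(x)
x₀ = 0.58

x_1 = g(0.580000) = 0.836463
x_2 = g(0.836463) = 0.670093
x_3 = g(0.670093) = 0.783764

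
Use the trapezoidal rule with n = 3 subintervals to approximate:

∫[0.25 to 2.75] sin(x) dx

f(x) = sin(x)
a = 0.25, b = 2.75, n = 3
h = (b - a)/n = 0.833333

Trapezoidal rule: (h/2)[f(x₀) + 2f(x₁) + 2f(x₂) + ... + f(xₙ)]

x_0 = 0.2500, f(x_0) = 0.247404, coefficient = 1
x_1 = 1.0833, f(x_1) = 0.883524, coefficient = 2
x_2 = 1.9167, f(x_2) = 0.940781, coefficient = 2
x_3 = 2.7500, f(x_3) = 0.381661, coefficient = 1

I ≈ (0.833333/2) × 4.277674 = 1.782364
Exact value: 1.893215
Error: 0.110850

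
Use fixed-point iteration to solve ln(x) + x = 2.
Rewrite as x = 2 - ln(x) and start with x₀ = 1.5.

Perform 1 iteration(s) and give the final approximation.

Equation: ln(x) + x = 2
Fixed-point form: x = 2 - ln(x)
x₀ = 1.5

x_1 = g(1.500000) = 1.594535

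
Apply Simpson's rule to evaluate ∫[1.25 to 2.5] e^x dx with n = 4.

f(x) = e^x
a = 1.25, b = 2.5, n = 4
h = (b - a)/n = 0.312500

Simpson's rule: (h/3)[f(x₀) + 4f(x₁) + 2f(x₂) + ... + f(xₙ)]

x_0 = 1.2500, f(x_0) = 3.490343, coefficient = 1
x_1 = 1.5625, f(x_1) = 4.770733, coefficient = 4
x_2 = 1.8750, f(x_2) = 6.520819, coefficient = 2
x_3 = 2.1875, f(x_3) = 8.912903, coefficient = 4
x_4 = 2.5000, f(x_4) = 12.182494, coefficient = 1

I ≈ (0.312500/3) × 83.449020 = 8.692606
Exact value: 8.692151
Error: 0.000455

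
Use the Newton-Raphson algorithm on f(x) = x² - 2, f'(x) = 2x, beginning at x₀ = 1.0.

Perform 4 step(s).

f(x) = x² - 2
f'(x) = 2x
x₀ = 1.0

Newton-Raphson formula: x_{n+1} = x_n - f(x_n)/f'(x_n)

Iteration 1:
  f(1.000000) = -1.000000
  f'(1.000000) = 2.000000
  x_1 = 1.000000 - (-1.000000)/2.000000 = 1.500000
Iteration 2:
  f(1.500000) = 0.250000
  f'(1.500000) = 3.000000
  x_2 = 1.500000 - 0.250000/3.000000 = 1.416667
Iteration 3:
  f(1.416667) = 0.006944
  f'(1.416667) = 2.833333
  x_3 = 1.416667 - 0.006944/2.833333 = 1.414216
Iteration 4:
  f(1.414216) = 0.000006
  f'(1.414216) = 2.828431
  x_4 = 1.414216 - 0.000006/2.828431 = 1.414214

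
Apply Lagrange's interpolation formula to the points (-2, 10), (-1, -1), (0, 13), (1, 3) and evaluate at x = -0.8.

Lagrange interpolation formula:
P(x) = Σ yᵢ × Lᵢ(x)
where Lᵢ(x) = Π_{j≠i} (x - xⱼ)/(xᵢ - xⱼ)

L_0(-0.8) = (-0.8 - (-1))/(-2 - (-1)) × (-0.8 - 0)/(-2 - 0) × (-0.8 - 1)/(-2 - 1) = -0.048000
L_1(-0.8) = (-0.8 - (-2))/(-1 - (-2)) × (-0.8 - 0)/(-1 - 0) × (-0.8 - 1)/(-1 - 1) = 0.864000
L_2(-0.8) = (-0.8 - (-2))/(0 - (-2)) × (-0.8 - (-1))/(0 - (-1)) × (-0.8 - 1)/(0 - 1) = 0.216000
L_3(-0.8) = (-0.8 - (-2))/(1 - (-2)) × (-0.8 - (-1))/(1 - (-1)) × (-0.8 - 0)/(1 - 0) = -0.032000

P(-0.8) = 10×L_0(-0.8) + (-1)×L_1(-0.8) + 13×L_2(-0.8) + 3×L_3(-0.8)
P(-0.8) = 1.368000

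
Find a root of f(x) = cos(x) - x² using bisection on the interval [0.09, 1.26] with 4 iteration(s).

f(x) = cos(x) - x²
Initial interval: [0.09, 1.26]

Iteration 1:
  c_1 = (0.090000 + 1.260000)/2 = 0.675000
  f(c_1) = f(0.675000) = 0.325082
  f(a) × f(c) ≥ 0, new interval: [0.675000, 1.260000]
Iteration 2:
  c_2 = (0.675000 + 1.260000)/2 = 0.967500
  f(c_2) = f(0.967500) = -0.368696
  f(a) × f(c) < 0, new interval: [0.675000, 0.967500]
Iteration 3:
  c_3 = (0.675000 + 0.967500)/2 = 0.821250
  f(c_3) = f(0.821250) = 0.006855
  f(a) × f(c) ≥ 0, new interval: [0.821250, 0.967500]
Iteration 4:
  c_4 = (0.821250 + 0.967500)/2 = 0.894375
  f(c_4) = f(0.894375) = -0.173900
  f(a) × f(c) < 0, new interval: [0.821250, 0.894375]

After 4 iteration(s), the approximation is c_4 = 0.894375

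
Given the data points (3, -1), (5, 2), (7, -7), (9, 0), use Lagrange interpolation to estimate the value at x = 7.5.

Lagrange interpolation formula:
P(x) = Σ yᵢ × Lᵢ(x)
where Lᵢ(x) = Π_{j≠i} (x - xⱼ)/(xᵢ - xⱼ)

L_0(7.5) = (7.5 - 5)/(3 - 5) × (7.5 - 7)/(3 - 7) × (7.5 - 9)/(3 - 9) = 0.039062
L_1(7.5) = (7.5 - 3)/(5 - 3) × (7.5 - 7)/(5 - 7) × (7.5 - 9)/(5 - 9) = -0.210938
L_2(7.5) = (7.5 - 3)/(7 - 3) × (7.5 - 5)/(7 - 5) × (7.5 - 9)/(7 - 9) = 1.054688
L_3(7.5) = (7.5 - 3)/(9 - 3) × (7.5 - 5)/(9 - 5) × (7.5 - 7)/(9 - 7) = 0.117188

P(7.5) = (-1)×L_0(7.5) + 2×L_1(7.5) + (-7)×L_2(7.5) + 0×L_3(7.5)
P(7.5) = -7.843750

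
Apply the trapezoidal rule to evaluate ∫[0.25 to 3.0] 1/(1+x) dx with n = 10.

f(x) = 1/(1+x)
a = 0.25, b = 3.0, n = 10
h = (b - a)/n = 0.275000

Trapezoidal rule: (h/2)[f(x₀) + 2f(x₁) + 2f(x₂) + ... + f(xₙ)]

x_0 = 0.2500, f(x_0) = 0.800000, coefficient = 1
x_1 = 0.5250, f(x_1) = 0.655738, coefficient = 2
x_2 = 0.8000, f(x_2) = 0.555556, coefficient = 2
x_3 = 1.0750, f(x_3) = 0.481928, coefficient = 2
x_4 = 1.3500, f(x_4) = 0.425532, coefficient = 2
x_5 = 1.6250, f(x_5) = 0.380952, coefficient = 2
x_6 = 1.9000, f(x_6) = 0.344828, coefficient = 2
x_7 = 2.1750, f(x_7) = 0.314961, coefficient = 2
x_8 = 2.4500, f(x_8) = 0.289855, coefficient = 2
x_9 = 2.7250, f(x_9) = 0.268456, coefficient = 2
x_10 = 3.0000, f(x_10) = 0.250000, coefficient = 1

I ≈ (0.275000/2) × 8.485610 = 1.166771
Exact value: 1.163151
Error: 0.003621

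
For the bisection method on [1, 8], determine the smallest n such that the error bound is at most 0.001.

We need (b-a)/2^n ≤ 0.001
(8 - 1)/2^n ≤ 0.001
7/2^n ≤ 0.001
2^n ≥ 7000
n ≥ log₂(7000) = 12.77
n ≥ 13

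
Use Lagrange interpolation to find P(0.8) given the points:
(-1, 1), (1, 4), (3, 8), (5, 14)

Lagrange interpolation formula:
P(x) = Σ yᵢ × Lᵢ(x)
where Lᵢ(x) = Π_{j≠i} (x - xⱼ)/(xᵢ - xⱼ)

L_0(0.8) = (0.8 - 1)/(-1 - 1) × (0.8 - 3)/(-1 - 3) × (0.8 - 5)/(-1 - 5) = 0.038500
L_1(0.8) = (0.8 - (-1))/(1 - (-1)) × (0.8 - 3)/(1 - 3) × (0.8 - 5)/(1 - 5) = 1.039500
L_2(0.8) = (0.8 - (-1))/(3 - (-1)) × (0.8 - 1)/(3 - 1) × (0.8 - 5)/(3 - 5) = -0.094500
L_3(0.8) = (0.8 - (-1))/(5 - (-1)) × (0.8 - 1)/(5 - 1) × (0.8 - 3)/(5 - 3) = 0.016500

P(0.8) = 1×L_0(0.8) + 4×L_1(0.8) + 8×L_2(0.8) + 14×L_3(0.8)
P(0.8) = 3.671500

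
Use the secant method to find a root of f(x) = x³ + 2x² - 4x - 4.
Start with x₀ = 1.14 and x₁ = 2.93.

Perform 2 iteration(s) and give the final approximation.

f(x) = x³ + 2x² - 4x - 4
x₀ = 1.14, x₁ = 2.93

Secant formula: x_{n+1} = x_n - f(x_n)(x_n - x_{n-1})/(f(x_n) - f(x_{n-1}))

Iteration 1:
  f(1.140000) = -4.479256
  f(2.930000) = 26.603557
  x_2 = 2.930000 - 26.603557×(2.930000 - 1.140000)/(26.603557 - (-4.479256))
       = 1.397952
Iteration 2:
  f(2.930000) = 26.603557
  f(1.397952) = -2.951294
  x_3 = 1.397952 - (-2.951294)×(1.397952 - 2.930000)/(-2.951294 - 26.603557)
       = 1.550939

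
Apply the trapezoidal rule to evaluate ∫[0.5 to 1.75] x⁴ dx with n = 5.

f(x) = x⁴
a = 0.5, b = 1.75, n = 5
h = (b - a)/n = 0.250000

Trapezoidal rule: (h/2)[f(x₀) + 2f(x₁) + 2f(x₂) + ... + f(xₙ)]

x_0 = 0.5000, f(x_0) = 0.062500, coefficient = 1
x_1 = 0.7500, f(x_1) = 0.316406, coefficient = 2
x_2 = 1.0000, f(x_2) = 1.000000, coefficient = 2
x_3 = 1.2500, f(x_3) = 2.441406, coefficient = 2
x_4 = 1.5000, f(x_4) = 5.062500, coefficient = 2
x_5 = 1.7500, f(x_5) = 9.378906, coefficient = 1

I ≈ (0.250000/2) × 27.082031 = 3.385254
Exact value: 3.276367
Error: 0.108887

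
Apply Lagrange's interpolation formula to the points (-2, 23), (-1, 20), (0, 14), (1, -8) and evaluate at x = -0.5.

Lagrange interpolation formula:
P(x) = Σ yᵢ × Lᵢ(x)
where Lᵢ(x) = Π_{j≠i} (x - xⱼ)/(xᵢ - xⱼ)

L_0(-0.5) = (-0.5 - (-1))/(-2 - (-1)) × (-0.5 - 0)/(-2 - 0) × (-0.5 - 1)/(-2 - 1) = -0.062500
L_1(-0.5) = (-0.5 - (-2))/(-1 - (-2)) × (-0.5 - 0)/(-1 - 0) × (-0.5 - 1)/(-1 - 1) = 0.562500
L_2(-0.5) = (-0.5 - (-2))/(0 - (-2)) × (-0.5 - (-1))/(0 - (-1)) × (-0.5 - 1)/(0 - 1) = 0.562500
L_3(-0.5) = (-0.5 - (-2))/(1 - (-2)) × (-0.5 - (-1))/(1 - (-1)) × (-0.5 - 0)/(1 - 0) = -0.062500

P(-0.5) = 23×L_0(-0.5) + 20×L_1(-0.5) + 14×L_2(-0.5) + (-8)×L_3(-0.5)
P(-0.5) = 18.187500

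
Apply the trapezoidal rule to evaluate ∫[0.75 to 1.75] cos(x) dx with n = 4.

f(x) = cos(x)
a = 0.75, b = 1.75, n = 4
h = (b - a)/n = 0.250000

Trapezoidal rule: (h/2)[f(x₀) + 2f(x₁) + 2f(x₂) + ... + f(xₙ)]

x_0 = 0.7500, f(x_0) = 0.731689, coefficient = 1
x_1 = 1.0000, f(x_1) = 0.540302, coefficient = 2
x_2 = 1.2500, f(x_2) = 0.315322, coefficient = 2
x_3 = 1.5000, f(x_3) = 0.070737, coefficient = 2
x_4 = 1.7500, f(x_4) = -0.178246, coefficient = 1

I ≈ (0.250000/2) × 2.406167 = 0.300771
Exact value: 0.302347
Error: 0.001576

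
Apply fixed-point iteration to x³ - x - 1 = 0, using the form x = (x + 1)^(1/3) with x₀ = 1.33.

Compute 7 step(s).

Equation: x³ - x - 1 = 0
Fixed-point form: x = (x + 1)^(1/3)
x₀ = 1.33

x_1 = g(1.330000) = 1.325721
x_2 = g(1.325721) = 1.324908
x_3 = g(1.324908) = 1.324754
x_4 = g(1.324754) = 1.324725
x_5 = g(1.324725) = 1.324719
x_6 = g(1.324719) = 1.324718
x_7 = g(1.324718) = 1.324718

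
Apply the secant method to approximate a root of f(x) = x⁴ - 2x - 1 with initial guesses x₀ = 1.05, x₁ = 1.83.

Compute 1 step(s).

f(x) = x⁴ - 2x - 1
x₀ = 1.05, x₁ = 1.83

Secant formula: x_{n+1} = x_n - f(x_n)(x_n - x_{n-1})/(f(x_n) - f(x_{n-1}))

Iteration 1:
  f(1.050000) = -1.884494
  f(1.830000) = 6.555131
  x_2 = 1.830000 - 6.555131×(1.830000 - 1.050000)/(6.555131 - (-1.884494))
       = 1.224167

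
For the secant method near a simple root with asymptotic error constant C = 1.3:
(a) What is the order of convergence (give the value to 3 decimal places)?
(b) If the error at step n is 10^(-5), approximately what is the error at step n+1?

(a) Secant method has superlinear convergence with order φ = (1+√5)/2 ≈ 1.618.
    This means |e_{n+1}| ≈ C|e_n|^1.618.

(b) With |e_n| = 10^(-5) and C = 1.3:
    |e_{n+1}| ≈ 1.3 × (10^(-5))^1.618 = 1.3 × 10^(-8.09)

(a) ≈ 1.618 (golden ratio); (b) |e_{n+1}| ≈ 1.056e-08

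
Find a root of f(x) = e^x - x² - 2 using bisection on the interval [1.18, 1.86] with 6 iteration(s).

f(x) = e^x - x² - 2
Initial interval: [1.18, 1.86]

Iteration 1:
  c_1 = (1.180000 + 1.860000)/2 = 1.520000
  f(c_1) = f(1.520000) = 0.261825
  f(a) × f(c) < 0, new interval: [1.180000, 1.520000]
Iteration 2:
  c_2 = (1.180000 + 1.520000)/2 = 1.350000
  f(c_2) = f(1.350000) = 0.034926
  f(a) × f(c) < 0, new interval: [1.180000, 1.350000]
Iteration 3:
  c_3 = (1.180000 + 1.350000)/2 = 1.265000
  f(c_3) = f(1.265000) = -0.057132
  f(a) × f(c) ≥ 0, new interval: [1.265000, 1.350000]
Iteration 4:
  c_4 = (1.265000 + 1.350000)/2 = 1.307500
  f(c_4) = f(1.307500) = -0.012636
  f(a) × f(c) ≥ 0, new interval: [1.307500, 1.350000]
Iteration 5:
  c_5 = (1.307500 + 1.350000)/2 = 1.328750
  f(c_5) = f(1.328750) = 0.010743
  f(a) × f(c) < 0, new interval: [1.307500, 1.328750]
Iteration 6:
  c_6 = (1.307500 + 1.328750)/2 = 1.318125
  f(c_6) = f(1.318125) = -0.001044
  f(a) × f(c) ≥ 0, new interval: [1.318125, 1.328750]

After 6 iteration(s), the approximation is c_6 = 1.318125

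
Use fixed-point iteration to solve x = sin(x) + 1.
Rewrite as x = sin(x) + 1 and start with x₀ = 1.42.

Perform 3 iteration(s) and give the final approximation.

Equation: x = sin(x) + 1
Fixed-point form: x = sin(x) + 1
x₀ = 1.42

x_1 = g(1.420000) = 1.988652
x_2 = g(1.988652) = 1.913961
x_3 = g(1.913961) = 1.941694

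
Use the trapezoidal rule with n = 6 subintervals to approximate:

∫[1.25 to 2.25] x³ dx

f(x) = x³
a = 1.25, b = 2.25, n = 6
h = (b - a)/n = 0.166667

Trapezoidal rule: (h/2)[f(x₀) + 2f(x₁) + 2f(x₂) + ... + f(xₙ)]

x_0 = 1.2500, f(x_0) = 1.953125, coefficient = 1
x_1 = 1.4167, f(x_1) = 2.843171, coefficient = 2
x_2 = 1.5833, f(x_2) = 3.969329, coefficient = 2
x_3 = 1.7500, f(x_3) = 5.359375, coefficient = 2
x_4 = 1.9167, f(x_4) = 7.041088, coefficient = 2
x_5 = 2.0833, f(x_5) = 9.042245, coefficient = 2
x_6 = 2.2500, f(x_6) = 11.390625, coefficient = 1

I ≈ (0.166667/2) × 69.854167 = 5.821181
Exact value: 5.796875
Error: 0.024306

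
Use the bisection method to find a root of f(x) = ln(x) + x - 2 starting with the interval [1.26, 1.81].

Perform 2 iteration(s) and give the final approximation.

f(x) = ln(x) + x - 2
Initial interval: [1.26, 1.81]

Iteration 1:
  c_1 = (1.260000 + 1.810000)/2 = 1.535000
  f(c_1) = f(1.535000) = -0.036470
  f(a) × f(c) ≥ 0, new interval: [1.535000, 1.810000]
Iteration 2:
  c_2 = (1.535000 + 1.810000)/2 = 1.672500
  f(c_2) = f(1.672500) = 0.186820
  f(a) × f(c) < 0, new interval: [1.535000, 1.672500]

After 2 iteration(s), the approximation is c_2 = 1.672500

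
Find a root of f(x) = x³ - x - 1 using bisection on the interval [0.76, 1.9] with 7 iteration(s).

f(x) = x³ - x - 1
Initial interval: [0.76, 1.9]

Iteration 1:
  c_1 = (0.760000 + 1.900000)/2 = 1.330000
  f(c_1) = f(1.330000) = 0.022637
  f(a) × f(c) < 0, new interval: [0.760000, 1.330000]
Iteration 2:
  c_2 = (0.760000 + 1.330000)/2 = 1.045000
  f(c_2) = f(1.045000) = -0.903834
  f(a) × f(c) ≥ 0, new interval: [1.045000, 1.330000]
Iteration 3:
  c_3 = (1.045000 + 1.330000)/2 = 1.187500
  f(c_3) = f(1.187500) = -0.512939
  f(a) × f(c) ≥ 0, new interval: [1.187500, 1.330000]
Iteration 4:
  c_4 = (1.187500 + 1.330000)/2 = 1.258750
  f(c_4) = f(1.258750) = -0.264322
  f(a) × f(c) ≥ 0, new interval: [1.258750, 1.330000]
Iteration 5:
  c_5 = (1.258750 + 1.330000)/2 = 1.294375
  f(c_5) = f(1.294375) = -0.125771
  f(a) × f(c) ≥ 0, new interval: [1.294375, 1.330000]
Iteration 6:
  c_6 = (1.294375 + 1.330000)/2 = 1.312188
  f(c_6) = f(1.312188) = -0.052816
  f(a) × f(c) ≥ 0, new interval: [1.312188, 1.330000]
Iteration 7:
  c_7 = (1.312188 + 1.330000)/2 = 1.321094
  f(c_7) = f(1.321094) = -0.015404
  f(a) × f(c) ≥ 0, new interval: [1.321094, 1.330000]

After 7 iteration(s), the approximation is c_7 = 1.321094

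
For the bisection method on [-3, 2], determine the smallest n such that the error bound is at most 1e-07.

We need (b-a)/2^n ≤ 1e-07
(2 - (-3))/2^n ≤ 1e-07
5/2^n ≤ 1e-07
2^n ≥ 50000000
n ≥ log₂(50000000) = 25.58
n ≥ 26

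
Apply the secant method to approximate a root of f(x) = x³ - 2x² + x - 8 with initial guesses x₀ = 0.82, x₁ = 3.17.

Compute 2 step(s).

f(x) = x³ - 2x² + x - 8
x₀ = 0.82, x₁ = 3.17

Secant formula: x_{n+1} = x_n - f(x_n)(x_n - x_{n-1})/(f(x_n) - f(x_{n-1}))

Iteration 1:
  f(0.820000) = -7.973432
  f(3.170000) = 6.927213
  x_2 = 3.170000 - 6.927213×(3.170000 - 0.820000)/(6.927213 - (-7.973432))
       = 2.077500
Iteration 2:
  f(3.170000) = 6.927213
  f(2.077500) = -5.588008
  x_3 = 2.077500 - (-5.588008)×(2.077500 - 3.170000)/(-5.588008 - 6.927213)
       = 2.565298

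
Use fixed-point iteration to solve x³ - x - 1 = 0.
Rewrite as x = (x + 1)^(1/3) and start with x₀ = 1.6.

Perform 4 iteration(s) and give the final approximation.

Equation: x³ - x - 1 = 0
Fixed-point form: x = (x + 1)^(1/3)
x₀ = 1.6

x_1 = g(1.600000) = 1.375069
x_2 = g(1.375069) = 1.334214
x_3 = g(1.334214) = 1.326519
x_4 = g(1.326519) = 1.325060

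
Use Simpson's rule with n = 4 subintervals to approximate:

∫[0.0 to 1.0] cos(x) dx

f(x) = cos(x)
a = 0.0, b = 1.0, n = 4
h = (b - a)/n = 0.250000

Simpson's rule: (h/3)[f(x₀) + 4f(x₁) + 2f(x₂) + ... + f(xₙ)]

x_0 = 0.0000, f(x_0) = 1.000000, coefficient = 1
x_1 = 0.2500, f(x_1) = 0.968912, coefficient = 4
x_2 = 0.5000, f(x_2) = 0.877583, coefficient = 2
x_3 = 0.7500, f(x_3) = 0.731689, coefficient = 4
x_4 = 1.0000, f(x_4) = 0.540302, coefficient = 1

I ≈ (0.250000/3) × 10.097873 = 0.841489
Exact value: 0.841471
Error: 0.000018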